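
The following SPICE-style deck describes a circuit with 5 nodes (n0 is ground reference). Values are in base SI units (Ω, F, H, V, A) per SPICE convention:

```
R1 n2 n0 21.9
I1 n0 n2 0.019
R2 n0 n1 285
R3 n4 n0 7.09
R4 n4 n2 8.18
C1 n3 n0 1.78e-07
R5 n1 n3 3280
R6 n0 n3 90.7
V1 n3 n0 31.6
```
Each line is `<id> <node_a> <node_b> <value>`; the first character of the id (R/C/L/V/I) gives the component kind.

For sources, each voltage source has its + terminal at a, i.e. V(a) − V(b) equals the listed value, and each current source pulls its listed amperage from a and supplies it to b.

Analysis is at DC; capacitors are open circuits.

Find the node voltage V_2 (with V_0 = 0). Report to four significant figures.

Element admittances at DC:
  Y(R1) = 0.04566 S between n2,n0
  I1: injects 0.019 A into n2 (from n0)
  Y(R2) = 0.003509 S between n0,n1
  Y(R3) = 0.1410 S between n4,n0
  Y(R4) = 0.1222 S between n4,n2
  Y(C1) = 0.000 S between n3,n0
  Y(R5) = 0.0003049 S between n1,n3
  Y(R6) = 0.01103 S between n0,n3
  V1: constraint V(n3)−V(n0) = 31.6
Assemble and solve the 5×5 MNA system:
  V(n1)=2.526  V(n2)=0.1709  V(n3)=31.60  V(n4)=0.07937
  i(V1)=-0.3573

0.1709 V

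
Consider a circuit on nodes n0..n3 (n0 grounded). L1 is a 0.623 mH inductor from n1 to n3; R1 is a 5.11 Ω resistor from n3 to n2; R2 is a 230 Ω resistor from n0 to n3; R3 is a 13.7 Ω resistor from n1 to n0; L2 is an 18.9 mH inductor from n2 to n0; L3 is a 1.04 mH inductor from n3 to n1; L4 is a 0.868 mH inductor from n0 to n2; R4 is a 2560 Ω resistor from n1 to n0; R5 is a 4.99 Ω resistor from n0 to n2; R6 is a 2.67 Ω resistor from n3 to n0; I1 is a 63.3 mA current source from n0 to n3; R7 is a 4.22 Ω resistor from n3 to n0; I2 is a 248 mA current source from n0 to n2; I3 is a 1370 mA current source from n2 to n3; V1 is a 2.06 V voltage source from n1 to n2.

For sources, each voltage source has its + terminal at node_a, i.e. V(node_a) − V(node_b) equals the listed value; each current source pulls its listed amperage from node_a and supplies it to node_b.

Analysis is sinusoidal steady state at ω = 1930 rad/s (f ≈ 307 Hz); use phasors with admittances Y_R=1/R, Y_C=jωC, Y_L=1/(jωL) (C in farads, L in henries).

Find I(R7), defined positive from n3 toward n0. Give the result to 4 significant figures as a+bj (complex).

Element admittances at ω=1930 rad/s:
  Y(L1) = 0.000-0.8317j S between n1,n3
  Y(R1) = 0.1957+0.000j S between n3,n2
  Y(R2) = 0.004348+0.000j S between n0,n3
  Y(R3) = 0.07299+0.000j S between n1,n0
  Y(L2) = 0.000-0.02741j S between n2,n0
  Y(L3) = 0.000-0.4982j S between n3,n1
  Y(L4) = 0.000-0.5969j S between n0,n2
  Y(R4) = 0.0003906+0.000j S between n1,n0
  Y(R5) = 0.2004+0.000j S between n0,n2
  Y(R6) = 0.3745+0.000j S between n3,n0
  I1: injects 0.0633 A into n3 (from n0)
  Y(R7) = 0.2370+0.000j S between n3,n0
  I2: injects 0.248 A into n2 (from n0)
  I3: injects 1.37 A into n3 (from n2)
  V1: constraint V(n1)−V(n2) = 2.06
Assemble and solve the 4×4 MNA system:
  V(n1)=1.373-0.6436j  V(n2)=-0.6867-0.6436j  V(n3)=1.218-0.4100j
  i(V1)=0.2099+0.2540j

0.2886-0.09717j A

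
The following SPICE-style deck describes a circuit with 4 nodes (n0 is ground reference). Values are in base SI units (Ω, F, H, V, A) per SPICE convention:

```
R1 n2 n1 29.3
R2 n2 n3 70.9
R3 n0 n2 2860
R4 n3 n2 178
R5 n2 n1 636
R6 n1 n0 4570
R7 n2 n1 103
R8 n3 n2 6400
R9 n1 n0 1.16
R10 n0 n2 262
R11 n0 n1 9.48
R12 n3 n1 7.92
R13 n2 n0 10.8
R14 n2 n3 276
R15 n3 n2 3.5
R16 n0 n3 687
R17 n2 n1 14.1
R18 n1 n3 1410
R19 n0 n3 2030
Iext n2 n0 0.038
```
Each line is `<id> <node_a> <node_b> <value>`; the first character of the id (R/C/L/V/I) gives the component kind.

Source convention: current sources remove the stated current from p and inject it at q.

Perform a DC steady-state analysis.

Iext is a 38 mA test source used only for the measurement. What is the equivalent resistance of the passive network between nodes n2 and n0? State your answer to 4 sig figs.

Apply KCL at each of the 3 non-ground nodes and solve the resulting linear system.
Node n1: branches {R1, R5, R6, R7, R9, R11, R12, R17, R18} → V_1 = -0.02487
Node n2: branches {R1, R2, R3, R4, R5, R7, R8, R10, R13, R14, R15, R17, Iext} → V_2 = -0.1418
Node n3: branches {R2, R4, R8, R12, R14, R15, R16, R18, R19} → V_3 = -0.1073

R_eq = 3.732 Ω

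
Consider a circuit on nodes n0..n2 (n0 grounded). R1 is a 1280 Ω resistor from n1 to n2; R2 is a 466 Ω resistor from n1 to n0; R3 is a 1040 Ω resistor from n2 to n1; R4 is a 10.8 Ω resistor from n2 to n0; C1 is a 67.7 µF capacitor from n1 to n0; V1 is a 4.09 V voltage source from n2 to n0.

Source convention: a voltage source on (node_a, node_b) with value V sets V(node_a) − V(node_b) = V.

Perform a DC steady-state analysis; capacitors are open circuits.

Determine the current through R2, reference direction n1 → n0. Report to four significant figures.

0.003933 A

MNA unknowns: 2 node voltages V₁..V_2 plus 1 source current (V1)
R1: Y=0.0007813 on G[1,2]
R2: Y=0.002146 on G[1,0]
R3: Y=0.0009615 on G[2,1]
R4: Y=0.09259 on G[2,0]
C1: Y=0.000 on G[1,0]
V1: row V2−V0=4.09, i_V1 at 2,0
solve → V1=1.833, V2=4.090
aux → i_V1=-0.3826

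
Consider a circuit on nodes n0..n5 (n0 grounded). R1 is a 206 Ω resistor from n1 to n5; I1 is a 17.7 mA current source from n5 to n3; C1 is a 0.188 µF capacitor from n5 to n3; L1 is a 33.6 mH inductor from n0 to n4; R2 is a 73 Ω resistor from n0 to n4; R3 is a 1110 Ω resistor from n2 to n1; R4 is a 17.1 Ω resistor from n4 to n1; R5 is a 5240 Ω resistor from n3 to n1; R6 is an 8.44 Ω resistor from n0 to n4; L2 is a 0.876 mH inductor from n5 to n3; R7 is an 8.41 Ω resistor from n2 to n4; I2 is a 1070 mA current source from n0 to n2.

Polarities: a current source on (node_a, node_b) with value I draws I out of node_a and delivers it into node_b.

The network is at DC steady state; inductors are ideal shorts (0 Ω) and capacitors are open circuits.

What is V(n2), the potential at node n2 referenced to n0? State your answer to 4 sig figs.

Element admittances at DC:
  Y(R1) = 0.004854 S between n1,n5
  I1: injects 0.0177 A into n3 (from n5)
  Y(C1) = 0.000 S between n5,n3
  L1: short n0↔n4 (DC inductor)
  Y(R2) = 0.01370 S between n0,n4
  Y(R3) = 0.0009009 S between n2,n1
  Y(R4) = 0.05848 S between n4,n1
  Y(R5) = 0.0001908 S between n3,n1
  Y(R6) = 0.1185 S between n0,n4
  L2: short n5↔n3 (DC inductor)
  Y(R7) = 0.1189 S between n2,n4
  I2: injects 1.07 A into n2 (from n0)
Assemble and solve the 7×7 MNA system:
  V(n1)=0.1355  V(n2)=8.932  V(n3)=0.1355  V(n4)=0.000  V(n5)=0.1355
  i(L1)=-1.070  i(L2)=-0.01770

8.932 V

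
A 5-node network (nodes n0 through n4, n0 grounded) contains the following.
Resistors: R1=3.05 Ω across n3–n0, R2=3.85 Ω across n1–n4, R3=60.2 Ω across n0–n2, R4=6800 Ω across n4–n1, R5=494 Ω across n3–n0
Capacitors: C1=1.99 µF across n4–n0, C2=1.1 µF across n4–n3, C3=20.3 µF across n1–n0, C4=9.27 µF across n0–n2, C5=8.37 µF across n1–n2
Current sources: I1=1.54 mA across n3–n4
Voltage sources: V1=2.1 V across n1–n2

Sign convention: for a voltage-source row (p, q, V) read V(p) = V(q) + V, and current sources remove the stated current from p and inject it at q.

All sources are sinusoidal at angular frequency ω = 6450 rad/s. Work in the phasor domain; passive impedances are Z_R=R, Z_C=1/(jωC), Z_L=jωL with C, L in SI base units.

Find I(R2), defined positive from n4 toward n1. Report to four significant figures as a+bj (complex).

Apply KCL at each of the 4 non-ground nodes and solve the resulting linear system.
Node n1: branches {R2, C3, R4, C5, V1} → V_1 = 0.6062-0.1203j
Node n2: branches {R3, C4, C5, V1} → V_2 = -1.494-0.1203j
Node n3: branches {R1, C2, I1, R5} → V_3 = -0.0008145+0.01290j
Node n4: branches {R2, C1, C2, R4, I1} → V_4 = 0.5990-0.1663j
Source currents: i(V1)=-0.01762-0.2047j

-0.001865-0.01194j A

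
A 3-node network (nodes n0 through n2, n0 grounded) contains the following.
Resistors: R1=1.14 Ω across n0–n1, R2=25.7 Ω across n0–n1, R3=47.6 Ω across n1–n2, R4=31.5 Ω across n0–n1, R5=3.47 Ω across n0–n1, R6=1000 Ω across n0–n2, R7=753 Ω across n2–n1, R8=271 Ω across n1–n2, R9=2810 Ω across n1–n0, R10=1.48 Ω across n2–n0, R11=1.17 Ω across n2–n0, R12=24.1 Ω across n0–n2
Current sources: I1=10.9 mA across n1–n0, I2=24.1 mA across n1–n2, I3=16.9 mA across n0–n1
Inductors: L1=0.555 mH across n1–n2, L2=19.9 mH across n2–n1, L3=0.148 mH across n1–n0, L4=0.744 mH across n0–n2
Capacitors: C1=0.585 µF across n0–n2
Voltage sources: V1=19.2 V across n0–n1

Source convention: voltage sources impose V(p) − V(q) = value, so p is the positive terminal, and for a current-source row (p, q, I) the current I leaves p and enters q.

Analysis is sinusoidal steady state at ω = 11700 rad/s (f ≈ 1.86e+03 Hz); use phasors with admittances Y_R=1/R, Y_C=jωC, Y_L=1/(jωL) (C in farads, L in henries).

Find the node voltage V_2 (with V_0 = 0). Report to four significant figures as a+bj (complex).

-0.5975+1.801j V

Apply KCL at each of the 2 non-ground nodes and solve the resulting linear system.
Node n1: branches {R1, R2, R3, R4, R5, I1, R7, R8, L1, I2, L2, L3, R9, I3, V1} → V_1 = -19.20+0.000j
Node n2: branches {R3, R6, R7, R8, L1, I2, L2, R10, C1, R11, L4, R12} → V_2 = -0.5975+1.801j
Source currents: i(V1)=-24.49+13.99j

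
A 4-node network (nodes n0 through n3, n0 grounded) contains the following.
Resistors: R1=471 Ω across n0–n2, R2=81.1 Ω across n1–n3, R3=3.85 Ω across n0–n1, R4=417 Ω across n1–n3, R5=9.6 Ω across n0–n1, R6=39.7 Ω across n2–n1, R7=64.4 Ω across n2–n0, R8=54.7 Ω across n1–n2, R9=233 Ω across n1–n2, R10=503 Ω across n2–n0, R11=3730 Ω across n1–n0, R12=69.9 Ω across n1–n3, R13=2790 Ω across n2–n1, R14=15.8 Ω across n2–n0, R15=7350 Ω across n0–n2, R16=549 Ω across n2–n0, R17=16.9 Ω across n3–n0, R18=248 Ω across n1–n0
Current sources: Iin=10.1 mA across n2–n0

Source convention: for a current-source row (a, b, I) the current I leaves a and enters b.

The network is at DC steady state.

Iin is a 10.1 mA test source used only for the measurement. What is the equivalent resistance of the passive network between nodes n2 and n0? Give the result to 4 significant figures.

MNA unknowns: 3 node voltages V₁..V_3
R1: Y=0.002123 on G[0,2]
R2: Y=0.01233 on G[1,3]
R3: Y=0.2597 on G[0,1]
R4: Y=0.002398 on G[1,3]
R5: Y=0.1042 on G[0,1]
R6: Y=0.02519 on G[2,1]
R7: Y=0.01553 on G[2,0]
R8: Y=0.01828 on G[1,2]
R9: Y=0.004292 on G[1,2]
R10: Y=0.001988 on G[2,0]
R11: Y=0.0002681 on G[1,0]
R12: Y=0.01431 on G[1,3]
R13: Y=0.0003584 on G[2,1]
R14: Y=0.06329 on G[2,0]
R15: Y=0.0001361 on G[0,2]
R16: Y=0.001821 on G[2,0]
R17: Y=0.05917 on G[3,0]
R18: Y=0.004032 on G[1,0]
Iin: z[2]−=0.0101, z[0]+=0.0101
solve → V1=-0.008733, V2=-0.07909, V3=-0.002875

R_eq = 7.831 Ω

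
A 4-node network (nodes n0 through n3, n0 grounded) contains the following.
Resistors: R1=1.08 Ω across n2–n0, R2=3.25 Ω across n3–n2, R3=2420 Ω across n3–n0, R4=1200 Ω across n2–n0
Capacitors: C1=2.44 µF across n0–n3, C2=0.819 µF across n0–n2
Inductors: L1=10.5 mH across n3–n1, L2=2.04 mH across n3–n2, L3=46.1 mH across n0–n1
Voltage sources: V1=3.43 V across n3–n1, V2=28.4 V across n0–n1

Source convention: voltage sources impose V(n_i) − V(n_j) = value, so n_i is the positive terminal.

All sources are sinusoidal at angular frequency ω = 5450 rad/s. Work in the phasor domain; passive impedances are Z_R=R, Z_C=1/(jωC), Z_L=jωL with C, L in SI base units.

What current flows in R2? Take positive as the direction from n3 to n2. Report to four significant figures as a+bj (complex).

Apply KCL at each of the 3 non-ground nodes and solve the resulting linear system.
Node n1: branches {L1, L3, V1, V2} → V_1 = -28.40+0.000j
Node n2: branches {R1, R2, C2, L2, R4} → V_2 = -6.320+1.382j
Node n3: branches {R2, C1, L1, L2, R3, V1} → V_3 = -24.97+0.000j
Source currents: i(V1)=5.873-0.8604j, i(V2)=-5.873+1.033j

-5.739-0.4252j A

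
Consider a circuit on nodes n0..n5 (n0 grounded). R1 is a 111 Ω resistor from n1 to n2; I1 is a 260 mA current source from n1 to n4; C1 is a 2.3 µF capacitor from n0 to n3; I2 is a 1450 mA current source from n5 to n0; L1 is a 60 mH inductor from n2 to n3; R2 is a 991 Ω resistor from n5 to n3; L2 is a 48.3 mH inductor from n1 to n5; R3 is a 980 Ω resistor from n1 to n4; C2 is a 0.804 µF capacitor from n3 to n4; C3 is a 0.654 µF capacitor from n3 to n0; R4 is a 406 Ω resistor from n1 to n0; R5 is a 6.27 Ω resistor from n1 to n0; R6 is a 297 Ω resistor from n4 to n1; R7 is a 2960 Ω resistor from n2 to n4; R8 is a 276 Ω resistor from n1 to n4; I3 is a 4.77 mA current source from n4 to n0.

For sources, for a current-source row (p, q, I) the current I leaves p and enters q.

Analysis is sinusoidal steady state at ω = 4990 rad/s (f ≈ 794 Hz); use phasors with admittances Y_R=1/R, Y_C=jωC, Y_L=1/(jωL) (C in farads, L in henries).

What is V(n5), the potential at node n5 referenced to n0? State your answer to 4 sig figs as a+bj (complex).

MNA unknowns: 5 node voltages V₁..V_5
R1: Y=0.009009+0.000j on G[1,2]
I1: z[1]−=0.26, z[4]+=0.26
C1: Y=0.000+0.01148j on G[0,3]
I2: z[5]−=1.45, z[0]+=1.45
L1: Y=0.000-0.003340j on G[2,3]
R2: Y=0.001009+0.000j on G[5,3]
L2: Y=0.000-0.004149j on G[1,5]
R3: Y=0.001020+0.000j on G[1,4]
C2: Y=0.000+0.004012j on G[3,4]
C3: Y=0.000+0.003263j on G[3,0]
R4: Y=0.002463+0.000j on G[1,0]
R5: Y=0.1595+0.000j on G[1,0]
R6: Y=0.003367+0.000j on G[4,1]
R7: Y=0.0003378+0.000j on G[2,4]
R8: Y=0.003623+0.000j on G[1,4]
I3: z[4]−=0.00477, z[0]+=0.00477
solve → V1=-8.924+1.439j, V2=-9.023+3.332j, V3=-15.81+0.6402j, V4=14.96-13.27j, V5=-89.37-330.1j

-89.37-330.1j V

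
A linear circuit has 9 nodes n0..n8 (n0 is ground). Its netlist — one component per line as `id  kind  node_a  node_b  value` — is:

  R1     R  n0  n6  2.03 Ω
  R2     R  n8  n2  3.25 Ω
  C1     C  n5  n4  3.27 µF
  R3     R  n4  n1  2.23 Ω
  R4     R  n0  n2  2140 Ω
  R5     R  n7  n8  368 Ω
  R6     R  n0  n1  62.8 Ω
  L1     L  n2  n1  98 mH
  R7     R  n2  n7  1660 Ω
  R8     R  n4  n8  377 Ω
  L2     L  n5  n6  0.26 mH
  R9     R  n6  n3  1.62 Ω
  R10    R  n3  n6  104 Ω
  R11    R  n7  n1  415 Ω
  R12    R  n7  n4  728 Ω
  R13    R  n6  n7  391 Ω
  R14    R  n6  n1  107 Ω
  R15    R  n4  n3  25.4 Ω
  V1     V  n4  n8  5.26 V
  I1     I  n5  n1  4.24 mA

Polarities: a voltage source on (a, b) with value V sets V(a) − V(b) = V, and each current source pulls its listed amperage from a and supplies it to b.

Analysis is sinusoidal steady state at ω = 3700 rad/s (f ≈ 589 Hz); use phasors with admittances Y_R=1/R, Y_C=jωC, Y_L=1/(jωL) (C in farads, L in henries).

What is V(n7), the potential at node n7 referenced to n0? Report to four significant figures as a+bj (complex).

-1.684-0.02751j V

MNA unknowns: 8 node voltages V₁..V_8 plus 1 source current (V1)
R1: Y=0.4926+0.000j on G[0,6]
R2: Y=0.3077+0.000j on G[8,2]
C1: Y=0.000+0.01210j on G[5,4]
R3: Y=0.4484+0.000j on G[4,1]
R4: Y=0.0004673+0.000j on G[0,2]
R5: Y=0.002717+0.000j on G[7,8]
R6: Y=0.01592+0.000j on G[0,1]
L1: Y=0.000-0.002758j on G[2,1]
R7: Y=0.0006024+0.000j on G[2,7]
R8: Y=0.002653+0.000j on G[4,8]
L2: Y=0.000-1.040j on G[5,6]
R9: Y=0.6173+0.000j on G[6,3]
R10: Y=0.009615+0.000j on G[3,6]
R11: Y=0.002410+0.000j on G[7,1]
R12: Y=0.001374+0.000j on G[7,4]
R13: Y=0.002558+0.000j on G[6,7]
R14: Y=0.009346+0.000j on G[6,1]
R15: Y=0.03937+0.000j on G[4,3]
V1: row V4−V8=5.26, i_V1 at 4,8
I1: z[5]−=0.00424, z[1]+=0.00424
solve → V1=0.1609-0.01196j, V2=-5.074-0.09141j, V3=0.009733-0.002199j, V4=0.1709-0.04476j, V5=-0.002403-0.003121j, V6=-0.0003863+0.0004733j, V7=-1.684-0.02751j, V8=-5.089-0.04476j
aux → i_V1=-0.02784+0.01431j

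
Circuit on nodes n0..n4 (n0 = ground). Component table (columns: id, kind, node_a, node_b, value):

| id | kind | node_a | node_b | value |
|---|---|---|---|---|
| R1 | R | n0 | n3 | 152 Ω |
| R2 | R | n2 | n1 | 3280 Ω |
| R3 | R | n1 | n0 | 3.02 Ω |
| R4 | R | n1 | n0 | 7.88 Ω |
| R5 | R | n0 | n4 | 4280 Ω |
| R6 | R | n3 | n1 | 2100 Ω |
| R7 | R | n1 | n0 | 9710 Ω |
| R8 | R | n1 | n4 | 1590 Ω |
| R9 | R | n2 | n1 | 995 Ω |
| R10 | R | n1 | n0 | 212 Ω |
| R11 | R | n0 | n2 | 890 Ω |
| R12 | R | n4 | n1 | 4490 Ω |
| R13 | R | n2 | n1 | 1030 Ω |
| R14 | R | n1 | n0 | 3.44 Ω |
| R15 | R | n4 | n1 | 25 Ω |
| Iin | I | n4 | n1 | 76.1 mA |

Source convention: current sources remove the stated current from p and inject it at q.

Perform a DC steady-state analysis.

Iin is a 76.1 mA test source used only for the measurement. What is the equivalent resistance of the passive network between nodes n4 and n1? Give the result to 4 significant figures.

MNA unknowns: 4 node voltages V₁..V_4
R1: Y=0.006579 on G[0,3]
R2: Y=0.0003049 on G[2,1]
R3: Y=0.3311 on G[1,0]
R4: Y=0.1269 on G[1,0]
R5: Y=0.0002336 on G[0,4]
R6: Y=0.0004762 on G[3,1]
R7: Y=0.0001030 on G[1,0]
R8: Y=0.0006289 on G[1,4]
R9: Y=0.001005 on G[2,1]
R10: Y=0.004717 on G[1,0]
R11: Y=0.001124 on G[0,2]
R12: Y=0.0002227 on G[4,1]
R13: Y=0.0009709 on G[2,1]
R14: Y=0.2907 on G[1,0]
R15: Y=0.04000 on G[4,1]
Iin: z[4]−=0.0761, z[1]+=0.0761
solve → V1=0.0005732, V2=0.0003840, V3=3.869e-05, V4=-1.852

R_eq = 24.34 Ω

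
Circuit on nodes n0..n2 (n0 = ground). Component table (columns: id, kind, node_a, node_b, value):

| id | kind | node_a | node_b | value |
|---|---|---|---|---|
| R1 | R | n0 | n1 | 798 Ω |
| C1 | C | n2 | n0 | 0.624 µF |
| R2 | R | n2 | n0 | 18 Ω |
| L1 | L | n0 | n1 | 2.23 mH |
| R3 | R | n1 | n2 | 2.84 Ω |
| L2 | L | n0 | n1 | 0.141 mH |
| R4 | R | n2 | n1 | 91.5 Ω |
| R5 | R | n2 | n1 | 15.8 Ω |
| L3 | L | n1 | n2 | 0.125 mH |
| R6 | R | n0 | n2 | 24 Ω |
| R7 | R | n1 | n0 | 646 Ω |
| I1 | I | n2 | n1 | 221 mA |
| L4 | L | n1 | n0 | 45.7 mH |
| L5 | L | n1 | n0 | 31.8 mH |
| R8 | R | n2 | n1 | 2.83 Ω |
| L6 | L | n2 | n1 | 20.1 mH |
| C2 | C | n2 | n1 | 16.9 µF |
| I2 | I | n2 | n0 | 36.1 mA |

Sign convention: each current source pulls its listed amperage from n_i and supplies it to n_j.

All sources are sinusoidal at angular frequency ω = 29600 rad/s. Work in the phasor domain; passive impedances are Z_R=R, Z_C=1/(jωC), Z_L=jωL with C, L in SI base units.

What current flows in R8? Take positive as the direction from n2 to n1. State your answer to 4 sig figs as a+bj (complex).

MNA unknowns: 2 node voltages V₁..V_2
R1: Y=0.001253+0.000j on G[0,1]
C1: Y=0.000+0.01847j on G[2,0]
R2: Y=0.05556+0.000j on G[2,0]
L1: Y=0.000-0.01515j on G[0,1]
R3: Y=0.3521+0.000j on G[1,2]
L2: Y=0.000-0.2396j on G[0,1]
R4: Y=0.01093+0.000j on G[2,1]
R5: Y=0.06329+0.000j on G[2,1]
L3: Y=0.000-0.2703j on G[1,2]
R6: Y=0.04167+0.000j on G[0,2]
R7: Y=0.001548+0.000j on G[1,0]
I1: z[2]−=0.221, z[1]+=0.221
L4: Y=0.000-0.0007393j on G[1,0]
L5: Y=0.000-0.001062j on G[1,0]
R8: Y=0.3534+0.000j on G[2,1]
L6: Y=0.000-0.001681j on G[2,1]
C2: Y=0.000+0.5002j on G[2,1]
I2: z[2]−=0.0361, z[0]+=0.0361
solve → V1=-0.002481-0.03367j, V2=-0.2736+0.04640j

-0.09579+0.02829j A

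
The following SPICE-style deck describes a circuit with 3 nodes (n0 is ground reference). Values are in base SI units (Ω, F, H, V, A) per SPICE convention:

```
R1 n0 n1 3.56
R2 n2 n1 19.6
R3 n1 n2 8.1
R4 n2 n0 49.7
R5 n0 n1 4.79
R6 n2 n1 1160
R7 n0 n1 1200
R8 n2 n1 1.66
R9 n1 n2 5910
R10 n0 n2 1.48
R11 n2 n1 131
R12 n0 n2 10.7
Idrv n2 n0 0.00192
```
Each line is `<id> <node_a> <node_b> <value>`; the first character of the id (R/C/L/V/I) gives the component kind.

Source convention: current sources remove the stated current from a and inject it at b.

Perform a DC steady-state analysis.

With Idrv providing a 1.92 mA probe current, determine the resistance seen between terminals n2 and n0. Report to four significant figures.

Apply KCL at each of the 2 non-ground nodes and solve the resulting linear system.
Node n1: branches {R1, R2, R3, R5, R6, R7, R8, R9, R11} → V_1 = -0.001083
Node n2: branches {R2, R3, R4, R6, R8, R9, R10, R11, R12, Idrv} → V_2 = -0.001760

R_eq = 0.9164 Ω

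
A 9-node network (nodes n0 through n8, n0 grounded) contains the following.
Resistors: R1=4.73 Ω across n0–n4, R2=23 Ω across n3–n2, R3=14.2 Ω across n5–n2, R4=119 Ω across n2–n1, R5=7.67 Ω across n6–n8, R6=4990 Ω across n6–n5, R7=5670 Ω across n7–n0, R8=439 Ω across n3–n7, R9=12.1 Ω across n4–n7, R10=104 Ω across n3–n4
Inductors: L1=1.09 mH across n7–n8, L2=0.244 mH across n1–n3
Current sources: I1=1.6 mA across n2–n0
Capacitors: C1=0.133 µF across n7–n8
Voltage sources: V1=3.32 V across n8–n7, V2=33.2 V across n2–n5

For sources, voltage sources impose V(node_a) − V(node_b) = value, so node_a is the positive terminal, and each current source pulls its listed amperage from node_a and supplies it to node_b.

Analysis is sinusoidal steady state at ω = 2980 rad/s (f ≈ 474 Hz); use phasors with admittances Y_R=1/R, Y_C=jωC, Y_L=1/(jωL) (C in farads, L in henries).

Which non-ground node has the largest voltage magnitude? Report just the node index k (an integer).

5

Element admittances at ω=2980 rad/s:
  Y(R1) = 0.2114+0.000j S between n0,n4
  Y(R2) = 0.04348+0.000j S between n3,n2
  Y(R3) = 0.07042+0.000j S between n5,n2
  Y(L1) = 0.000-0.3079j S between n7,n8
  Y(R4) = 0.008403+0.000j S between n2,n1
  Y(R5) = 0.1304+0.000j S between n6,n8
  Y(L2) = 0.000-1.375j S between n1,n3
  Y(R6) = 0.0002004+0.000j S between n6,n5
  I1: injects 0.0016 A into n0 (from n2)
  Y(R7) = 0.0001764+0.000j S between n7,n0
  Y(R8) = 0.002278+0.000j S between n3,n7
  Y(C1) = 0.000+0.0003963j S between n7,n8
  Y(R9) = 0.08264+0.000j S between n4,n7
  Y(R10) = 0.009615+0.000j S between n3,n4
  V1: constraint V(n8)−V(n7) = 3.32
  V2: constraint V(n2)−V(n5) = 33.2
Assemble and solve the 10×10 MNA system:
  V(n1)=0.4479+0.0006555j  V(n2)=0.5554+0.0001043j  V(n3)=0.4479-1.714e-06j  V(n4)=-0.007502+0.000j  V(n5)=-32.64+0.0001043j  V(n6)=3.185+3.586e-07j  V(n7)=-0.07967+1.988e-07j  V(n8)=3.240+1.988e-07j
  i(V1)=-0.007180+1.021j  i(V2)=-2.345+2.084e-08j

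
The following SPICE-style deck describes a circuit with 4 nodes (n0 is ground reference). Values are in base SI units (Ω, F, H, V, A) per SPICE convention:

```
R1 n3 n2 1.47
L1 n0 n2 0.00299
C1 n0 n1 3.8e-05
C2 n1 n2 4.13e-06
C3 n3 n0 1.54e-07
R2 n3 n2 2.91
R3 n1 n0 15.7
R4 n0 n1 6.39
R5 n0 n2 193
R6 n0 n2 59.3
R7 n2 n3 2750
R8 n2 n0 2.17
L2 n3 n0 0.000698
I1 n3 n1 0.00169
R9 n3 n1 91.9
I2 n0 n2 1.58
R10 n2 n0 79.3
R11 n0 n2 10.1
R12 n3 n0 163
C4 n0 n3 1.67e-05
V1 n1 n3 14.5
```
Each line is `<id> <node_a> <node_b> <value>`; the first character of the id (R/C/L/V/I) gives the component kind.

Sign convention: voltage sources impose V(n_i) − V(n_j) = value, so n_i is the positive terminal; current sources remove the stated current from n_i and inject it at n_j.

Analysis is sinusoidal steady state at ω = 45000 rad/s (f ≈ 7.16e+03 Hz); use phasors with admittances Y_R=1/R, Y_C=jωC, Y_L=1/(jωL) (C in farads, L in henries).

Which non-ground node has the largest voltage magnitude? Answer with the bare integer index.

3

MNA unknowns: 3 node voltages V₁..V_3 plus 1 source current (V1)
R1: Y=0.6803+0.000j on G[3,2]
L1: Y=0.000-0.007432j on G[0,2]
C1: Y=0.000+1.710j on G[0,1]
C2: Y=0.000+0.1859j on G[1,2]
C3: Y=0.000+0.006930j on G[3,0]
R2: Y=0.3436+0.000j on G[3,2]
R3: Y=0.06369+0.000j on G[1,0]
R4: Y=0.1565+0.000j on G[0,1]
R5: Y=0.005181+0.000j on G[0,2]
R6: Y=0.01686+0.000j on G[0,2]
R7: Y=0.0003636+0.000j on G[2,3]
R8: Y=0.4608+0.000j on G[2,0]
L2: Y=0.000-0.03184j on G[3,0]
I1: z[3]−=0.00169, z[1]+=0.00169
R9: Y=0.01088+0.000j on G[3,1]
I2: z[0]−=1.58, z[2]+=1.58
R10: Y=0.01261+0.000j on G[2,0]
R11: Y=0.09901+0.000j on G[0,2]
R12: Y=0.006135+0.000j on G[3,0]
C4: Y=0.000+0.7515j on G[0,3]
V1: row V1−V3=14.5, i_V1 at 1,3
solve → V1=4.426-1.545j, V2=-5.209+0.1050j, V3=-10.07-1.545j
aux → i_V1=-4.078-9.019j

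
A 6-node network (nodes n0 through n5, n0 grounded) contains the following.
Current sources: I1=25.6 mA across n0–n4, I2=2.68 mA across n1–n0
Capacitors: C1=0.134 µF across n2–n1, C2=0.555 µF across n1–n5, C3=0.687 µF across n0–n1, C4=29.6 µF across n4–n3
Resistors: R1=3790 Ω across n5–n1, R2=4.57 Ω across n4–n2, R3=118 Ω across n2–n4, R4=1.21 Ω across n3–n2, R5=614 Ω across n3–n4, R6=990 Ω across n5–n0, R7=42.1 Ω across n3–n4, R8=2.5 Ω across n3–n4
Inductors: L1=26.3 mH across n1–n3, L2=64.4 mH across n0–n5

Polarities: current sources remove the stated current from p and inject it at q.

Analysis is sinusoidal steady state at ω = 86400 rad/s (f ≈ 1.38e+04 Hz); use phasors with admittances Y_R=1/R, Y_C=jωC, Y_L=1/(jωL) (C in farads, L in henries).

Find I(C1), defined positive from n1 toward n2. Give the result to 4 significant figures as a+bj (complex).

Element admittances at ω=86400 rad/s:
  I1: injects 0.0256 A into n4 (from n0)
  Y(C1) = 0.000+0.01158j S between n2,n1
  Y(R1) = 0.0002639+0.000j S between n5,n1
  Y(R2) = 0.2188+0.000j S between n4,n2
  Y(L1) = 0.000-0.0004401j S between n1,n3
  Y(R3) = 0.008475+0.000j S between n2,n4
  Y(L2) = 0.000-0.0001797j S between n0,n5
  Y(R4) = 0.8264+0.000j S between n3,n2
  Y(R5) = 0.001629+0.000j S between n3,n4
  Y(C2) = 0.000+0.04795j S between n1,n5
  Y(R6) = 0.001010+0.000j S between n5,n0
  Y(R7) = 0.02375+0.000j S between n3,n4
  Y(C3) = 0.000+0.05936j S between n0,n1
  Y(C4) = 0.000+2.557j S between n4,n3
  Y(R8) = 0.4000+0.000j S between n3,n4
  I2: injects 0.00268 A into n0 (from n1)
Assemble and solve the 5×5 MNA system:
  V(n1)=0.006651-0.3871j  V(n2)=0.007634-2.686j  V(n3)=0.03251-2.684j  V(n4)=0.03425-2.691j  V(n5)=0.01489-0.3882j

-0.02661-1.138e-05j A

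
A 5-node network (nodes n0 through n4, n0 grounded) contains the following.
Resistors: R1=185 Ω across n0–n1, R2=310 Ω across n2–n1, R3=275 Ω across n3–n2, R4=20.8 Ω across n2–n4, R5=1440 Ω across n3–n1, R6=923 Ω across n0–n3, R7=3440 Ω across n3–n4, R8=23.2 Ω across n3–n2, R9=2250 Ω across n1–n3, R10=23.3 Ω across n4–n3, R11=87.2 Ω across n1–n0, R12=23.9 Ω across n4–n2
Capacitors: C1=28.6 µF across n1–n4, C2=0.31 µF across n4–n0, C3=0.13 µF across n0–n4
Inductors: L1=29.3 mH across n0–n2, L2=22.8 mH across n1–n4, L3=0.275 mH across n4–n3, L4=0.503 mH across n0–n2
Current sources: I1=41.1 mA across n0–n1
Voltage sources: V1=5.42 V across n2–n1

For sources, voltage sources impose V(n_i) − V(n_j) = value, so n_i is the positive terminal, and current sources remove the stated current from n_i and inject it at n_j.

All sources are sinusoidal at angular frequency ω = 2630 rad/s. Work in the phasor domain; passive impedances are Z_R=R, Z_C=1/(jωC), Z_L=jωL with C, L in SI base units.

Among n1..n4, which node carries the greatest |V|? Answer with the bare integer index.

MNA unknowns: 4 node voltages V₁..V_4 plus 1 source current (V1)
R1: Y=0.005405+0.000j on G[0,1]
C1: Y=0.000+0.07522j on G[1,4]
L1: Y=0.000-0.01298j on G[0,2]
C2: Y=0.000+0.0008153j on G[4,0]
R2: Y=0.003226+0.000j on G[2,1]
L2: Y=0.000-0.01668j on G[1,4]
C3: Y=0.000+0.0003419j on G[0,4]
R3: Y=0.003636+0.000j on G[3,2]
R4: Y=0.04808+0.000j on G[2,4]
R5: Y=0.0006944+0.000j on G[3,1]
R6: Y=0.001083+0.000j on G[0,3]
L3: Y=0.000-1.383j on G[4,3]
R7: Y=0.0002907+0.000j on G[3,4]
R8: Y=0.04310+0.000j on G[3,2]
R9: Y=0.0004444+0.000j on G[1,3]
R10: Y=0.04292+0.000j on G[4,3]
L4: Y=0.000-0.7559j on G[0,2]
R11: Y=0.01147+0.000j on G[1,0]
R12: Y=0.04184+0.000j on G[4,2]
I1: z[0]−=0.0411, z[1]+=0.0411
V1: row V2−V1=5.42, i_V1 at 2,1
solve → V1=-5.420+0.1710j, V2=3.640e-05+0.1710j, V3=-0.9161-1.730j, V4=-0.8498-1.760j
aux → i_V1=-0.2682-0.2625j

1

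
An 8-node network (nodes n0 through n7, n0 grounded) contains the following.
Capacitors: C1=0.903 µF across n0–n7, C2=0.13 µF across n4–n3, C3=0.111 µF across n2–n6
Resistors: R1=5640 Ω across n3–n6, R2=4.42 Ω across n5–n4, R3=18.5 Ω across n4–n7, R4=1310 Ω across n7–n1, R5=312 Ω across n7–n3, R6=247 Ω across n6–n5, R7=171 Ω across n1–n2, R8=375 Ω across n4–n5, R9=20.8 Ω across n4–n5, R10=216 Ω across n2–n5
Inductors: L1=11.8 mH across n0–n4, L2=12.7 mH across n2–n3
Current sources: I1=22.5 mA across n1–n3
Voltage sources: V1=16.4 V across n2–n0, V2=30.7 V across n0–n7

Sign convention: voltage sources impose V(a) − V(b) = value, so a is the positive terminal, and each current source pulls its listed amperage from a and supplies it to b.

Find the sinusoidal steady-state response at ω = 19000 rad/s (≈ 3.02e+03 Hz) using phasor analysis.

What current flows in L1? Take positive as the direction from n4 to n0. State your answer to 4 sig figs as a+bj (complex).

MNA unknowns: 7 node voltages V₁..V_7 plus 2 source currents (V1, V2)
C1: Y=0.000+0.01716j on G[0,7]
R1: Y=0.0001773+0.000j on G[3,6]
C2: Y=0.000+0.002470j on G[4,3]
R2: Y=0.2262+0.000j on G[5,4]
L1: Y=0.000-0.004460j on G[0,4]
C3: Y=0.000+0.002109j on G[2,6]
R3: Y=0.05405+0.000j on G[4,7]
R4: Y=0.0007634+0.000j on G[7,1]
R5: Y=0.003205+0.000j on G[7,3]
R6: Y=0.004049+0.000j on G[6,5]
R7: Y=0.005848+0.000j on G[1,2]
I1: z[1]−=0.0225, z[3]+=0.0225
R8: Y=0.002667+0.000j on G[4,5]
L2: Y=0.000-0.004144j on G[2,3]
R9: Y=0.04808+0.000j on G[4,5]
R10: Y=0.004630+0.000j on G[2,5]
V1: row V2−V0=16.4, i_V1 at 2,0
V2: row V0−V7=30.7, i_V2 at 0,7
solve → V1=7.558+0.000j, V2=16.40+0.000j, V3=-3.788-39.33j, V4=-24.83-0.02093j, V5=-24.03+0.1872j, V6=-15.88+14.64j, V7=-30.70+0.000j
aux → i_V1=-0.4328+0.01645j, i_V2=-0.4329-0.3995j

-9.337e-05+0.1107j A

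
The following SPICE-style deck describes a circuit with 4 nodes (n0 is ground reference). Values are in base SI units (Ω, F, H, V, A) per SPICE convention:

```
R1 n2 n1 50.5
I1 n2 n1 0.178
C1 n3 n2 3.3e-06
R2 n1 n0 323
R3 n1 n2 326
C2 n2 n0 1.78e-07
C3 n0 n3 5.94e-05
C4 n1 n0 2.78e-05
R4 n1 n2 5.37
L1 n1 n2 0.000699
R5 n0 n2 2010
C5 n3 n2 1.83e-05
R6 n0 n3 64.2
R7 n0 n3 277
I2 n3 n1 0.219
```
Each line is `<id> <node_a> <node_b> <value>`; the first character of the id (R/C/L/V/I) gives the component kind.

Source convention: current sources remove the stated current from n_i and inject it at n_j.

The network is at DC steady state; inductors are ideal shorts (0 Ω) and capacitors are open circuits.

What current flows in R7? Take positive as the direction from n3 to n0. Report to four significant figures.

MNA unknowns: 3 node voltages V₁..V_3 plus 1 source current (L1)
R1: Y=0.01980 on G[2,1]
I1: z[2]−=0.178, z[1]+=0.178
C1: Y=0.000 on G[3,2]
R2: Y=0.003096 on G[1,0]
R3: Y=0.003067 on G[1,2]
C2: Y=0.000 on G[2,0]
C3: Y=0.000 on G[0,3]
C4: Y=0.000 on G[1,0]
R4: Y=0.1862 on G[1,2]
L1: row V1−V2=0, i_L1 at 1,2
R5: Y=0.0004975 on G[0,2]
C5: Y=0.000 on G[3,2]
R6: Y=0.01558 on G[0,3]
R7: Y=0.003610 on G[0,3]
I2: z[3]−=0.219, z[1]+=0.219
solve → V1=60.94, V2=60.94, V3=-11.41
aux → i_L1=0.2083

-0.04121 A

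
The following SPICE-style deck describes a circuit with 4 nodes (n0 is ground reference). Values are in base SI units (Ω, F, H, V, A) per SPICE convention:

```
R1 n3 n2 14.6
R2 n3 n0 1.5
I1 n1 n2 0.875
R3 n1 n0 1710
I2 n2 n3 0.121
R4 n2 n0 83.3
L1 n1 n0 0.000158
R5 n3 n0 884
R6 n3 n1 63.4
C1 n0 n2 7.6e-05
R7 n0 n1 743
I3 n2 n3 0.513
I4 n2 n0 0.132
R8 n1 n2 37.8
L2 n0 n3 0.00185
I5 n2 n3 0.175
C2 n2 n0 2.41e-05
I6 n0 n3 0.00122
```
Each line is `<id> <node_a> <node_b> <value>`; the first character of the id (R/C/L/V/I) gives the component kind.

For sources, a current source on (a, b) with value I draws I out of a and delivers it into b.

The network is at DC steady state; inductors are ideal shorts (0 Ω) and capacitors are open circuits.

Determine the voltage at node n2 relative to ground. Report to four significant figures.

-0.6171 V

Element admittances at DC:
  Y(R1) = 0.06849 S between n3,n2
  Y(R2) = 0.6667 S between n3,n0
  I1: injects 0.875 A into n2 (from n1)
  Y(R3) = 0.0005848 S between n1,n0
  I2: injects 0.121 A into n3 (from n2)
  Y(R4) = 0.01200 S between n2,n0
  L1: short n1↔n0 (DC inductor)
  Y(R5) = 0.001131 S between n3,n0
  Y(R6) = 0.01577 S between n3,n1
  Y(C1) = 0.000 S between n0,n2
  Y(R7) = 0.001346 S between n0,n1
  I3: injects 0.513 A into n3 (from n2)
  I4: injects 0.132 A into n0 (from n2)
  Y(R8) = 0.02646 S between n1,n2
  L2: short n0↔n3 (DC inductor)
  I5: injects 0.175 A into n3 (from n2)
  Y(C2) = 0.000 S between n2,n0
  I6: injects 0.00122 A into n3 (from n0)
Assemble and solve the 5×5 MNA system:
  V(n1)=0.000  V(n2)=-0.6171  V(n3)=0.000
  i(L1)=-0.8913  i(L2)=-0.7680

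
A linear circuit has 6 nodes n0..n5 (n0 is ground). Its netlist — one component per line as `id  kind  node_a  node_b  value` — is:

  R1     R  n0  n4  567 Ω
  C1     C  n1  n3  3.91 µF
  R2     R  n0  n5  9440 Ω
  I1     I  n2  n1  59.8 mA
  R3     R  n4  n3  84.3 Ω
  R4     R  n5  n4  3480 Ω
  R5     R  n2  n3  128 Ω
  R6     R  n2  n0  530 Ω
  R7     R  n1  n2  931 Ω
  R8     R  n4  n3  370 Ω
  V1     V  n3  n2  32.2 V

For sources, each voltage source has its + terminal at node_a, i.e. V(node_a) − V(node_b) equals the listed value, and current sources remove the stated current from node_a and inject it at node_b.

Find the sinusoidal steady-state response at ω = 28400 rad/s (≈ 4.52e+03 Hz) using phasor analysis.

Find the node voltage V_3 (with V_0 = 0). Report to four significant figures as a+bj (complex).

Apply KCL at each of the 5 non-ground nodes and solve the resulting linear system.
Node n1: branches {C1, I1, R7} → V_1 = 17.26-0.2270j
Node n2: branches {I1, R5, R6, R7, V1} → V_2 = -14.95+0.000j
Node n3: branches {C1, R3, R5, R8, V1} → V_3 = 17.25+0.000j
Node n4: branches {R1, R3, R4, R8} → V_4 = 15.32+0.000j
Node n5: branches {R2, R4} → V_5 = 11.19+0.000j
Source currents: i(V1)=-0.2546+0.0002439j

17.25+0.000j V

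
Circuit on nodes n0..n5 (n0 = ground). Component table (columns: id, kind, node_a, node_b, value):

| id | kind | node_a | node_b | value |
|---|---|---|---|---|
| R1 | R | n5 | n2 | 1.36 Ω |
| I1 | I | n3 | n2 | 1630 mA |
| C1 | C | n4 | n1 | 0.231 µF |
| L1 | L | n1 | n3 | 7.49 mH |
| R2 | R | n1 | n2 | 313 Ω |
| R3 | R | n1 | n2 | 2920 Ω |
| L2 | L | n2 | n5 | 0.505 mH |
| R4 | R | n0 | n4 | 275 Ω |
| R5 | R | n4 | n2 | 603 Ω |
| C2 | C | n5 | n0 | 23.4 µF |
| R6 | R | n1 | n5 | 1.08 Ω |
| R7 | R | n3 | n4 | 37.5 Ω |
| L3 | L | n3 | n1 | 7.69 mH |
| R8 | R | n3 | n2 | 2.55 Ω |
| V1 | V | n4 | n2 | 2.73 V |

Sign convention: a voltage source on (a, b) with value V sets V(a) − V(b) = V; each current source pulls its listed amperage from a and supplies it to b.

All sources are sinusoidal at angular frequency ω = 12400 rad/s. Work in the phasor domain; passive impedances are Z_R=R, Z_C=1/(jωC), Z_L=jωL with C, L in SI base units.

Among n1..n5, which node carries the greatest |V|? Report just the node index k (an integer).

Element admittances at ω=12400 rad/s:
  Y(R1) = 0.7353+0.000j S between n5,n2
  I1: injects 1.63 A into n2 (from n3)
  Y(C1) = 0.000+0.002864j S between n4,n1
  Y(L1) = 0.000-0.01077j S between n1,n3
  Y(R2) = 0.003195+0.000j S between n1,n2
  Y(R3) = 0.0003425+0.000j S between n1,n2
  Y(L2) = 0.000-0.1597j S between n2,n5
  Y(R4) = 0.003636+0.000j S between n0,n4
  Y(R5) = 0.001658+0.000j S between n4,n2
  Y(C2) = 0.000+0.2902j S between n5,n0
  Y(R6) = 0.9259+0.000j S between n1,n5
  Y(R7) = 0.02667+0.000j S between n3,n4
  Y(L3) = 0.000-0.01049j S between n3,n1
  Y(R8) = 0.3922+0.000j S between n3,n2
  V1: constraint V(n4)−V(n2) = 2.73
Assemble and solve the 6×6 MNA system:
  V(n1)=-0.007236+0.1265j  V(n2)=0.02176-0.07645j  V(n3)=-3.677-0.2627j  V(n4)=2.752-0.07645j  V(n5)=0.0009581+0.03449j
  i(V1)=-0.1865-0.01259j

3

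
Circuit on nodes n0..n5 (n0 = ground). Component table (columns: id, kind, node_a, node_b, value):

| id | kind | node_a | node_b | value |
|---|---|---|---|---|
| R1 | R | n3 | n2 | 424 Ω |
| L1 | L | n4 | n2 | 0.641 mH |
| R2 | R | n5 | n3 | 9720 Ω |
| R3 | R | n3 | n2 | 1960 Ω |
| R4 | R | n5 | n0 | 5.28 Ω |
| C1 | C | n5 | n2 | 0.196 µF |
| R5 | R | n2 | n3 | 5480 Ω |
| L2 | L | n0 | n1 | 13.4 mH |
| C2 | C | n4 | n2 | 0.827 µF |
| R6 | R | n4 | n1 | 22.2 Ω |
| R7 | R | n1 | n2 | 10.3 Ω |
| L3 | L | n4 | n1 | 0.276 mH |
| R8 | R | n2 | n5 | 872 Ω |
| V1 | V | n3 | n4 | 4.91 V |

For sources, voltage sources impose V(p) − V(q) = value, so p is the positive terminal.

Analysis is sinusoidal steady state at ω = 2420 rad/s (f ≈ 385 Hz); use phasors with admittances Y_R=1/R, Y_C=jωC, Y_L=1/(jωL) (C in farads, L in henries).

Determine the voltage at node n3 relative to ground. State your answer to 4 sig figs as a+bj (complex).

Apply KCL at each of the 5 non-ground nodes and solve the resulting linear system.
Node n1: branches {L2, R6, R7, L3} → V_1 = 0.0001821-0.01638j
Node n2: branches {R1, L1, R3, C1, R5, C2, R7, R8} → V_2 = 0.005007+0.005494j
Node n3: branches {R1, R2, R3, R5, V1} → V_3 = 4.912-0.01707j
Node n4: branches {L1, C2, R6, L3, V1} → V_4 = 0.001584-0.01707j
Node n5: branches {R2, R4, C1, R8} → V_5 = 0.002667+2.966e-05j
Source currents: i(V1)=-0.01548+7.061e-05j

4.912-0.01707j V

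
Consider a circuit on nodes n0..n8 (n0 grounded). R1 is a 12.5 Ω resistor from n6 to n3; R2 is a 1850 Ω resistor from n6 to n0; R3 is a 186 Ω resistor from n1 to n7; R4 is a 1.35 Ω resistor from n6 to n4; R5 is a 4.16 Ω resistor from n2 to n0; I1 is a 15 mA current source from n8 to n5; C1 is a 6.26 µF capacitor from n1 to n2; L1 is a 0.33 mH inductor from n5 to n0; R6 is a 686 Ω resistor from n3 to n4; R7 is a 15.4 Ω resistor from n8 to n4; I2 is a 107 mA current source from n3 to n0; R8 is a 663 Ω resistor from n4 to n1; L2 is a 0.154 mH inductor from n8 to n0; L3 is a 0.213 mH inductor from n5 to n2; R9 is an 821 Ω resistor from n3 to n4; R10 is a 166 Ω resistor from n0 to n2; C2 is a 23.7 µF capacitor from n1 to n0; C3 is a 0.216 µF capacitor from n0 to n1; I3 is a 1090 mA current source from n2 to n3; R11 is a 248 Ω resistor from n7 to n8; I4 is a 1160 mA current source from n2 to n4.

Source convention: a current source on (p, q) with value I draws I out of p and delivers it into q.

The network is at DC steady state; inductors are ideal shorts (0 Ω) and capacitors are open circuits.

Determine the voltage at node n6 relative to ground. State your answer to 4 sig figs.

33.53 V

Apply KCL at each of the 8 non-ground nodes and solve the resulting linear system.
Node n1: branches {R3, C1, R8, C2, C3} → V_1 = 12.77
Node n2: branches {R5, C1, L3, R10, I3, I4} → V_2 = 0.000
Node n3: branches {R1, R6, I2, R9, I3} → V_3 = 45.37
Node n4: branches {R4, R6, R7, R8, R9, I4} → V_4 = 32.27
Node n5: branches {I1, L1, L3} → V_5 = 0.000
Node n6: branches {R1, R2, R4} → V_6 = 33.53
Node n7: branches {R3, R11} → V_7 = 7.295
Node n8: branches {I1, R7, L2, R11} → V_8 = 0.000
Source currents: i(L1)=-2.235, i(L2)=2.110, i(L3)=2.250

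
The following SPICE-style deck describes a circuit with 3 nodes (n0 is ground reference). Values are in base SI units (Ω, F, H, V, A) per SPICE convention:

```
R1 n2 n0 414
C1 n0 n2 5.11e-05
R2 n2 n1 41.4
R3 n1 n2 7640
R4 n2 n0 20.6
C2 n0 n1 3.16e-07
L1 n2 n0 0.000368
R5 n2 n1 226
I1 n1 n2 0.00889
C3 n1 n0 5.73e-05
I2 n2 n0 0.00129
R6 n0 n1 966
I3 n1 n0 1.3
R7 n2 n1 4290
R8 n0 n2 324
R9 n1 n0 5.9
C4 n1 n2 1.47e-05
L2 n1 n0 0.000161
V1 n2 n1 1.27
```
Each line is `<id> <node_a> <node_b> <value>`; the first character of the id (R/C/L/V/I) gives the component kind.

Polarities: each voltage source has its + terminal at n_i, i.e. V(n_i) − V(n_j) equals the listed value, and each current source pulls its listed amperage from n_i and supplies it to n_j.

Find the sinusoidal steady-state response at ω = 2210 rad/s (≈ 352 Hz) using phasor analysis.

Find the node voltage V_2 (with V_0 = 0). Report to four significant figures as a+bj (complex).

MNA unknowns: 2 node voltages V₁..V_2 plus 1 source current (V1)
R1: Y=0.002415+0.000j on G[2,0]
C1: Y=0.000+0.1129j on G[0,2]
R2: Y=0.02415+0.000j on G[2,1]
R3: Y=0.0001309+0.000j on G[1,2]
R4: Y=0.04854+0.000j on G[2,0]
C2: Y=0.000+0.0006984j on G[0,1]
L1: Y=0.000-1.230j on G[2,0]
R5: Y=0.004425+0.000j on G[2,1]
I1: z[1]−=0.00889, z[2]+=0.00889
C3: Y=0.000+0.1266j on G[1,0]
I2: z[2]−=0.00129, z[0]+=0.00129
R6: Y=0.001035+0.000j on G[0,1]
I3: z[1]−=1.3, z[0]+=1.3
R7: Y=0.0002331+0.000j on G[2,1]
R8: Y=0.003086+0.000j on G[0,2]
R9: Y=0.1695+0.000j on G[1,0]
C4: Y=0.000+0.03249j on G[1,2]
L2: Y=0.000-2.810j on G[1,0]
V1: row V2−V1=1.27, i_V1 at 2,1
solve → V1=-0.3932-0.3373j, V2=0.8768-0.3373j
aux → i_V1=0.3001+0.9561j

0.8768-0.3373j V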